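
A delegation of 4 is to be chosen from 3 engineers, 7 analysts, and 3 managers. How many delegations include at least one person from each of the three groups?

Unrestricted: C(13,4) = 715 ways to pick any 4 of the 13.
Subtract selections that omit an entire group: no engineers → C(10,4) = 210; no analysts → C(6,4) = 15; no managers → C(10,4) = 210.
Add back selections omitting two groups (i.e. drawn from a single group): C(3,4) + C(7,4) + C(3,4) = 35.
By inclusion–exclusion: 715 − 435 + 35 = 315.

315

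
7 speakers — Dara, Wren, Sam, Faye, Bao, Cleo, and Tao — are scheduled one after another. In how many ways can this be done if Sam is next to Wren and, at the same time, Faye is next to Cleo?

480

Treat {Sam,Wren} as one block (2 orders) and {Faye,Cleo} as another (2 orders).
That leaves 5 units to arrange: 2 × 2 × 5! = 4 × 120 = 480.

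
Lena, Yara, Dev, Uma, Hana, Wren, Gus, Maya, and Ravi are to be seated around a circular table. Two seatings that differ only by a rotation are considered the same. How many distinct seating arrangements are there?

40320

Seat Lena anywhere (absorbing the rotational symmetry), then permute the other 8: (8)! = 40320.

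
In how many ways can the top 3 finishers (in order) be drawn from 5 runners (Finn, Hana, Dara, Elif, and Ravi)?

This is an ordered selection of 3 from 5: P(5,3).
That gives 5 × 4 × 3 = 60.

60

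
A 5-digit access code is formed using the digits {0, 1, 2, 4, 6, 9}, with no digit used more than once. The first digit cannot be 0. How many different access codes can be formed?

600

The first digit has 6−1 = 5 choices (anything except 0).
The remaining 4 digits are filled from the other 5 symbols without repetition: 5 × 4 × 3 × 2 = 120.
Total: 5 × 120 = 600.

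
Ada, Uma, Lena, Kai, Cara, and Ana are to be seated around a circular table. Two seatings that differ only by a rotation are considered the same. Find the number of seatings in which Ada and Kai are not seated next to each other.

All circular seatings of 6 people number (5)! = 120.
Seatings with Ada beside Kai: treat them as a block with 2 internal orders, giving 2 × (4)! = 48.
Subtracting, 120 − 48 = 72.

72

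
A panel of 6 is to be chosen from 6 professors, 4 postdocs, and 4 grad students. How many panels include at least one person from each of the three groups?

With no constraint there are C(14,6) = 3003 possible selections.
Subtract selections that omit an entire group: no professors → C(8,6) = 28; no postdocs → C(10,6) = 210; no grad students → C(10,6) = 210.
Add back selections omitting two groups (i.e. drawn from a single group): C(6,6) + C(4,6) + C(4,6) = 1.
By inclusion–exclusion: 3003 − 448 + 1 = 2556.

2556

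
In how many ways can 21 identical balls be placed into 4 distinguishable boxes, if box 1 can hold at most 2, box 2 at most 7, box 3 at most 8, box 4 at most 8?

Without the upper bounds there are C(24,3) = 2024 ways to split 21 among 4 boxes.
Subtract solutions that violate a single cap (substitute x_i' = x_i − (cap_i+1)): x_1 ≥ 3 gives C(21,3) = 1330; x_2 ≥ 8 gives C(16,3) = 560; x_3 ≥ 9 gives C(15,3) = 455; x_4 ≥ 9 gives C(15,3) = 455. Together 2800.
Add back pairs where two caps are both exceeded: 286 + 220 + 220 + 35 + 35 + 20 = 816.
Subtract triples: 4 + 4 + 1 + 0 = 9.
By inclusion–exclusion the count is 2024 − 2800 + 816 − 9 = 31.

31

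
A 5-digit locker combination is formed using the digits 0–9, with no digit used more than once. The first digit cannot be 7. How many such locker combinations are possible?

27216

The first digit has 10−1 = 9 choices (anything except 7).
The remaining 4 digits are filled from the other 9 symbols without repetition: 9 × 8 × 7 × 6 = 3024.
Total: 9 × 3024 = 27216.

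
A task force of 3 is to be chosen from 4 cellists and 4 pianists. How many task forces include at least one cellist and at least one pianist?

With no constraint there are C(8,3) = 56 possible selections.
Selections missing a whole group: no cellists → C(4,3) = 4; no pianists → C(4,3) = 4.
Both groups omitted at once is impossible, so 56 − 8 = 48.

48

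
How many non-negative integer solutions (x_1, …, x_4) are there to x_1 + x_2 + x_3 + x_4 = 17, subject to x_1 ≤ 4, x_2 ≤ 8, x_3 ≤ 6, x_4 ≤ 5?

Ignoring the caps, the number of non-negative solutions to x_1+…+x_4 = 17 is C(20,3) = 1140.
Subtract solutions that violate a single cap (substitute x_i' = x_i − (cap_i+1)): x_1 ≥ 5 gives C(15,3) = 455; x_2 ≥ 9 gives C(11,3) = 165; x_3 ≥ 7 gives C(13,3) = 286; x_4 ≥ 6 gives C(14,3) = 364. Together 1270.
Add back pairs where two caps are both exceeded: 20 + 56 + 84 + 4 + 10 + 35 = 209.
By inclusion–exclusion the count is 1140 − 1270 + 209 = 79.

79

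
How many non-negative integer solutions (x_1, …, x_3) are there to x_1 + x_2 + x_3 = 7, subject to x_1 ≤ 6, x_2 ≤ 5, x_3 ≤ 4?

By stars and bars, unrestricted non-negative solutions to x_1+…+x_3 = 7 number C(7+2,2) = 36.
Subtract solutions that violate a single cap (substitute x_i' = x_i − (cap_i+1)): x_1 ≥ 7 gives C(2,2) = 1; x_2 ≥ 6 gives C(3,2) = 3; x_3 ≥ 5 gives C(4,2) = 6. Together 10.
No two caps can be exceeded simultaneously, so the pair terms are all 0.
By inclusion–exclusion the count is 36 − 10 + 0 = 26.

26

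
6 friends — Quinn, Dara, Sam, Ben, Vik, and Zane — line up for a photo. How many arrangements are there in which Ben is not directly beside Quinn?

Of the 6! = 720 arrangements, those with Ben and Quinn adjacent number 2 × 5! = 240 (treat the pair as a block with 2 internal orders).
So 720 − 240 = 480 arrangements keep them apart.

480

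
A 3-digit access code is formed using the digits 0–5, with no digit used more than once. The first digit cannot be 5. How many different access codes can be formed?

100

The first digit has 6−1 = 5 choices (anything except 5).
The remaining 2 digits are filled from the other 5 symbols without repetition: 5 × 4 = 20.
Total: 5 × 20 = 100.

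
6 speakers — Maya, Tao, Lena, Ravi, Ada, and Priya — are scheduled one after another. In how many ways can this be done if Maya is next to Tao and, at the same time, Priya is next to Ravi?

96

Treat {Maya,Tao} as one block (2 orders) and {Priya,Ravi} as another (2 orders).
That leaves 4 units to arrange: 2 × 2 × 4! = 4 × 24 = 96.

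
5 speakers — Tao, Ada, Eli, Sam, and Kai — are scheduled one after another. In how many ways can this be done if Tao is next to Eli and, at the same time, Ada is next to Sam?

Treat {Tao,Eli} as one block (2 orders) and {Ada,Sam} as another (2 orders).
That leaves 3 units to arrange: 2 × 2 × 3! = 4 × 6 = 24.

24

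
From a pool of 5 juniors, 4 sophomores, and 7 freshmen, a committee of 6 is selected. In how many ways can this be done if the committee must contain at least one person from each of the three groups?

6545

With no constraint there are C(16,6) = 8008 possible selections.
Selections missing a whole group: no juniors → C(11,6) = 462; no sophomores → C(12,6) = 924; no freshmen → C(9,6) = 84.
Add back selections omitting two groups (i.e. drawn from a single group): C(5,6) + C(4,6) + C(7,6) = 7.
By inclusion–exclusion: 8008 − 1470 + 7 = 6545.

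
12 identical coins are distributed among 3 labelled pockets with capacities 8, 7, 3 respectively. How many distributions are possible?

Without the upper bounds there are C(14,2) = 91 ways to split 12 among 3 pockets.
Subtract solutions that violate a single cap (substitute x_i' = x_i − (cap_i+1)): x_1 ≥ 9 gives C(5,2) = 10; x_2 ≥ 8 gives C(6,2) = 15; x_3 ≥ 4 gives C(10,2) = 45. Together 70.
Add back pairs where two caps are both exceeded: 0 + 0 + 1 = 1.
By inclusion–exclusion the count is 91 − 70 + 1 = 22.

22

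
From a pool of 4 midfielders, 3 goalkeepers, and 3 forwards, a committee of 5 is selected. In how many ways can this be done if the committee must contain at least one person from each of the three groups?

204

Unrestricted: C(10,5) = 252 ways to pick any 5 of the 10.
Selections missing a whole group: no midfielders → C(6,5) = 6; no goalkeepers → C(7,5) = 21; no forwards → C(7,5) = 21.
Add back selections omitting two groups (i.e. drawn from a single group): C(4,5) + C(3,5) + C(3,5) = 0.
By inclusion–exclusion: 252 − 48 + 0 = 204.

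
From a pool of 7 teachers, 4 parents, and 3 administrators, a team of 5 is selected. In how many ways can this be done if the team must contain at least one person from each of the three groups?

With no constraint there are C(14,5) = 2002 possible selections.
Selections missing a whole group: no teachers → C(7,5) = 21; no parents → C(10,5) = 252; no administrators → C(11,5) = 462.
Add back selections omitting two groups (i.e. drawn from a single group): C(7,5) + C(4,5) + C(3,5) = 21.
By inclusion–exclusion: 2002 − 735 + 21 = 1288.

1288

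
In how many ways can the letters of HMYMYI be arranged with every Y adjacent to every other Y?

60

Treat the 2 copies of Y as a single block. The multiset to arrange is then {YY, H, I, M, M}, 5 items in all.
That gives (5)!/(2!) = 60 arrangements.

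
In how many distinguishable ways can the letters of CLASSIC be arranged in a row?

Letter multiplicities in CLASSIC: A×1, C×2, I×1, L×1, S×2.
So there are 7! / (2!·2!) = 1260 distinguishable arrangements.

1260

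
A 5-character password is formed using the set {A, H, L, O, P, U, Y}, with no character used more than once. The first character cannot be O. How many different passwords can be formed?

2160

The first character has 7−1 = 6 choices (anything except O).
The remaining 4 characters are filled from the other 6 symbols without repetition: 6 × 5 × 4 × 3 = 360.
Total: 6 × 360 = 2160.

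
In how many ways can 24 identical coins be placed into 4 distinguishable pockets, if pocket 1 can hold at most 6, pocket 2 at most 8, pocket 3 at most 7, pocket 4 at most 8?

By stars and bars, unrestricted non-negative solutions to x_1+…+x_4 = 24 number C(24+3,3) = 2925.
Subtract solutions that violate a single cap (substitute x_i' = x_i − (cap_i+1)): x_1 ≥ 7 gives C(20,3) = 1140; x_2 ≥ 9 gives C(18,3) = 816; x_3 ≥ 8 gives C(19,3) = 969; x_4 ≥ 9 gives C(18,3) = 816. Together 3741.
Add back pairs where two caps are both exceeded: 165 + 220 + 165 + 120 + 84 + 120 = 874.
Subtract triples: 1 + 0 + 1 + 0 = 2.
By inclusion–exclusion the count is 2925 − 3741 + 874 − 2 = 56.

56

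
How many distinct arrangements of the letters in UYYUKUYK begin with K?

Fix K in the first position and arrange the remaining 7 letters.
Those 7 letters have U appearing 3 times and Y appearing 3 times, giving (7)!/(3!·3!) = 140.

140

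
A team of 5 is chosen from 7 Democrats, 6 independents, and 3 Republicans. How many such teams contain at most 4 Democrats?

Split by how many Democrats are chosen (0 through 4).
Sum: C(7,0)·C(9,5) + C(7,1)·C(9,4) + C(7,2)·C(9,3) + C(7,3)·C(9,2) + C(7,4)·C(9,1) = 126 + 882 + 1764 + 1260 + 315 = 4347.

4347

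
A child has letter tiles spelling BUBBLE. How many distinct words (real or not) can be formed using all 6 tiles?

120

The 6 letters of BUBBLE have repeats: B appearing 3 times.
The number of distinct arrangements is 6!/(3!) = 720/6 = 120.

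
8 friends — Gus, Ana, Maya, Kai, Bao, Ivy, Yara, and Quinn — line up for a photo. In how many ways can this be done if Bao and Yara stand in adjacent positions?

Glue Bao and Yara into one block (2 internal orders), leaving 7 units to arrange in a row.
That gives 2 × 7! = 2 × 5040 = 10080.

10080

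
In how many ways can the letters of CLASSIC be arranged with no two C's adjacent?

Total arrangements of CLASSIC: 7!/(2!·2!) = 1260.
If the two C's are adjacent, glue them into one block, leaving 6 items to arrange: (6)!/(2!) = 360 ways.
Subtracting, 1260 − 360 = 900 arrangements keep the C's apart.

900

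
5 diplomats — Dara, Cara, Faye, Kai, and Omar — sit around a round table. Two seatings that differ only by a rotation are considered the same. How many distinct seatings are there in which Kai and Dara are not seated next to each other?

12

All circular seatings of 5 people number (4)! = 24.
Seatings with Kai beside Dara: treat them as a block with 2 internal orders, giving 2 × (3)! = 12.
Subtracting, 24 − 12 = 12.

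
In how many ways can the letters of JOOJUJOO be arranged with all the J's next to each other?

Treat the 3 copies of J as a single block. The multiset to arrange is then {JJJ, O, O, O, O, U}, 6 items in all.
That gives (6)!/(4!) = 30 arrangements.

30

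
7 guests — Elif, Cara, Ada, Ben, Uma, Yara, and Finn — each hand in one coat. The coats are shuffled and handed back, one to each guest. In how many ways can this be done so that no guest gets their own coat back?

1854

This is the derangement count D_7: permutations of 7 items with no fixed point.
By inclusion–exclusion this is Σ_{j=0}^{7} (−1)^j C(7,j)·(7−j)!.
Computing: 5040 − 5040 + 2520 − 840 + 210 − 42 + 7 − 1 = 1854.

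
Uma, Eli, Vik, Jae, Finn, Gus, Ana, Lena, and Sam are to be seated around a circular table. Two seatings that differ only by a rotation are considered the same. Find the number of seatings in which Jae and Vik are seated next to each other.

10080

Glue Jae and Vik into a block (2 internal orders). Seating 8 units around a circle gives (7)! arrangements.
So 2 × (7)! = 2 × 5040 = 10080.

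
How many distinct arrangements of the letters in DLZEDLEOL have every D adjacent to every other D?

3360

Treat the 2 copies of D as a single block. The multiset to arrange is then {DD, E, E, L, L, L, O, Z}, 8 items in all.
That gives (8)!/(3!·2!) = 3360 arrangements.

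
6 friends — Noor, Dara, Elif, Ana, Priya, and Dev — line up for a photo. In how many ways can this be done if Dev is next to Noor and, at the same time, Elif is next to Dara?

96

Treat {Dev,Noor} as one block (2 orders) and {Elif,Dara} as another (2 orders).
That leaves 4 units to arrange: 2 × 2 × 4! = 4 × 24 = 96.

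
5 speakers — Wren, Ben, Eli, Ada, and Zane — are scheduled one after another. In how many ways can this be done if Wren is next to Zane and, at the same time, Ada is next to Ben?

24

Treat {Wren,Zane} as one block (2 orders) and {Ada,Ben} as another (2 orders).
That leaves 3 units to arrange: 2 × 2 × 3! = 4 × 6 = 24.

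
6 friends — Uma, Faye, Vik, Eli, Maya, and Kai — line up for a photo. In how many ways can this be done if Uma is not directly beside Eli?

There are 6! = 720 arrangements in all. If Uma and Eli are adjacent, merging them into one block gives 2·(5)! = 240 arrangements.
So 720 − 240 = 480 arrangements keep them apart.

480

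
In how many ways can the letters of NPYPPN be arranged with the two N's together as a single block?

Treat the 2 copies of N as a single block. The multiset to arrange is then {NN, P, P, P, Y}, 5 items in all.
That gives (5)!/(3!) = 20 arrangements.

20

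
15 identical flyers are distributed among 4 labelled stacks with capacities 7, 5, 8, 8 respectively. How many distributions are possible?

314

By stars and bars, unrestricted non-negative solutions to x_1+…+x_4 = 15 number C(15+3,3) = 816.
Subtract solutions that violate a single cap (substitute x_i' = x_i − (cap_i+1)): x_1 ≥ 8 gives C(10,3) = 120; x_2 ≥ 6 gives C(12,3) = 220; x_3 ≥ 9 gives C(9,3) = 84; x_4 ≥ 9 gives C(9,3) = 84. Together 508.
Add back pairs where two caps are both exceeded: 4 + 0 + 0 + 1 + 1 + 0 = 6.
By inclusion–exclusion the count is 816 − 508 + 6 = 314.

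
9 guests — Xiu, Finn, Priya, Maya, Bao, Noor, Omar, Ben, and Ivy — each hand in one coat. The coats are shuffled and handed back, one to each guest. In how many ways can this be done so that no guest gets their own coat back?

133496

Let Aᵢ be the assignments in which guest i gets their own coat. We want the size of the complement of A₁∪…∪A_9.
By inclusion–exclusion this is Σ_{j=0}^{9} (−1)^j C(9,j)·(9−j)!.
Computing: 362880 − 362880 + 181440 − 60480 + 15120 − 3024 + 504 − 72 + 9 − 1 = 133496.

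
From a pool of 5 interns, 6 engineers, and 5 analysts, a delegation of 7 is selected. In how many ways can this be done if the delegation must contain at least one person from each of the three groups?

Unrestricted: C(16,7) = 11440 ways to pick any 7 of the 16.
Subtract selections that omit an entire group: no interns → C(11,7) = 330; no engineers → C(10,7) = 120; no analysts → C(11,7) = 330.
Add back selections omitting two groups (i.e. drawn from a single group): C(5,7) + C(6,7) + C(5,7) = 0.
By inclusion–exclusion: 11440 − 780 + 0 = 10660.

10660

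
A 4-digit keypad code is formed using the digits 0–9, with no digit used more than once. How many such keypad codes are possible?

Choose and order 4 of the 10 symbols: the first digit has 10 options, the next 9, then 8, 7.
10 × 9 × 8 × 7 = 5040.

5040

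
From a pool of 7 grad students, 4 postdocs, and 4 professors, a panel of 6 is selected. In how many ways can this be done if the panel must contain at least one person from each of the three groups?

Unrestricted: C(15,6) = 5005 ways to pick any 6 of the 15.
Subtract selections that omit an entire group: no grad students → C(8,6) = 28; no postdocs → C(11,6) = 462; no professors → C(11,6) = 462.
Add back selections omitting two groups (i.e. drawn from a single group): C(7,6) + C(4,6) + C(4,6) = 7.
By inclusion–exclusion: 5005 − 952 + 7 = 4060.

4060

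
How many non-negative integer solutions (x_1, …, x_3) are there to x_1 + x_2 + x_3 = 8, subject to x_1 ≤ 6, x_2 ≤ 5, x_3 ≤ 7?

35

Without the upper bounds there are C(10,2) = 45 ways to split 8 among 3 variables.
Subtract solutions that violate a single cap (substitute x_i' = x_i − (cap_i+1)): x_1 ≥ 7 gives C(3,2) = 3; x_2 ≥ 6 gives C(4,2) = 6; x_3 ≥ 8 gives C(2,2) = 1. Together 10.
No two caps can be exceeded simultaneously, so the pair terms are all 0.
By inclusion–exclusion the count is 45 − 10 + 0 = 35.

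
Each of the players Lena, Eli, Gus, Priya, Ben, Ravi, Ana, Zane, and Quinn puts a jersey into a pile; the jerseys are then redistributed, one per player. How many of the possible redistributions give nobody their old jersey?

133496

Let Aᵢ be the assignments in which player i gets their old jersey. We want the size of the complement of A₁∪…∪A_9.
By inclusion–exclusion this is Σ_{j=0}^{9} (−1)^j C(9,j)·(9−j)!.
Computing: 362880 − 362880 + 181440 − 60480 + 15120 − 3024 + 504 − 72 + 9 − 1 = 133496.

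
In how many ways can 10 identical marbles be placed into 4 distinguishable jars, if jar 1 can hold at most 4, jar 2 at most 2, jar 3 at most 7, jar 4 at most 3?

50

Ignoring the caps, the number of non-negative solutions to x_1+…+x_4 = 10 is C(13,3) = 286.
Subtract solutions that violate a single cap (substitute x_i' = x_i − (cap_i+1)): x_1 ≥ 5 gives C(8,3) = 56; x_2 ≥ 3 gives C(10,3) = 120; x_3 ≥ 8 gives C(5,3) = 10; x_4 ≥ 4 gives C(9,3) = 84. Together 270.
Add back pairs where two caps are both exceeded: 10 + 0 + 4 + 0 + 20 + 0 = 34.
By inclusion–exclusion the count is 286 − 270 + 34 = 50.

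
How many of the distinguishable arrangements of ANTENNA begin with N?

Fix N in the first position and arrange the remaining 6 letters.
Those 6 letters have A appearing twice and N appearing twice, giving (6)!/(2!·2!) = 180.

180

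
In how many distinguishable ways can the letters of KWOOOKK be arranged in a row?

The 7 letters of KWOOOKK have repeats: K appearing 3 times and O appearing 3 times.
The number of distinct arrangements is 7!/(3!·3!) = 5040/36 = 140.

140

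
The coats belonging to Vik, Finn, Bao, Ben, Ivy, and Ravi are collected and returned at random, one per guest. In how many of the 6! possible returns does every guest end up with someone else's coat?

265

Count assignments avoiding every fixed point. For any j of the 6 guests fixed to their own coat, the other 6−j can be arranged in (6−j)! ways.
By inclusion–exclusion this is Σ_{j=0}^{6} (−1)^j C(6,j)·(6−j)!.
Computing: 720 − 720 + 360 − 120 + 30 − 6 + 1 = 265.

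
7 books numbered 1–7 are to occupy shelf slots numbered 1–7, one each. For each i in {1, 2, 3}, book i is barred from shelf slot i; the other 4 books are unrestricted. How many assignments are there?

3216

Let Aᵢ (for i ∈ {1, 2, 3}) be the placements that put book i in its forbidden shelf slot. Any j of these fix j positions, leaving (7−j)! ways to fill the rest, and there are C(3,j) ways to pick which j.
By inclusion–exclusion, the number of valid placements is Σ_{j=0}^{3} (−1)^j C(3,j)·(7−j)!.
Computing: 5040 − 2160 + 360 − 24 = 3216.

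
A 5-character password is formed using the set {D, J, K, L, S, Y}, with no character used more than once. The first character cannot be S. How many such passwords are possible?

The first character has 6−1 = 5 choices (anything except S).
The remaining 4 characters are filled from the other 5 symbols without repetition: 5 × 4 × 3 × 2 = 120.
Total: 5 × 120 = 600.

600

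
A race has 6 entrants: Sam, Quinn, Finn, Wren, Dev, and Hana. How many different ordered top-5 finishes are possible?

720

This is an ordered selection of 5 from 6: P(6,5).
That gives 6 × 5 × 4 × 3 × 2 = 720.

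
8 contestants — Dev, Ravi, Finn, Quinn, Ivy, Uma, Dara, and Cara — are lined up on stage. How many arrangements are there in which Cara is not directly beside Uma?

30240

Of the 8! = 40320 arrangements, those with Cara and Uma adjacent number 2 × 7! = 10080 (treat the pair as a block with 2 internal orders).
So 40320 − 10080 = 30240 arrangements keep them apart.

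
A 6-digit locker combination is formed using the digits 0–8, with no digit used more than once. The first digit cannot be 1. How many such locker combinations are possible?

The first digit has 9−1 = 8 choices (anything except 1).
The remaining 5 digits are filled from the other 8 symbols without repetition: 8 × 7 × 6 × 5 × 4 = 6720.
Total: 8 × 6720 = 53760.

53760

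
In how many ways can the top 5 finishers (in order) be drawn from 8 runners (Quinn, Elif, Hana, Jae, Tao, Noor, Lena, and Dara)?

There are 8 choices for 1st place, 7 for 2nd, and so on down to 4 for position 5.
That gives 8 × 7 × 6 × 5 × 4 = 6720.

6720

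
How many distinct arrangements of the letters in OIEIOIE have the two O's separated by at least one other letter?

There are 7!/(3!·2!·2!) = 210 arrangements of OIEIOIE in total.
If the two O's are adjacent, glue them into one block, leaving 6 items to arrange: (6)!/(3!·2!) = 60 ways.
Subtracting, 210 − 60 = 150 arrangements keep the O's apart.

150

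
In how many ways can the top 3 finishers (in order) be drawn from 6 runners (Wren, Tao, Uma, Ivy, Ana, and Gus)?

There are 6 choices for 1st place, 5 for 2nd, and 4 for 3rd.
That gives 6 × 5 × 4 = 120.

120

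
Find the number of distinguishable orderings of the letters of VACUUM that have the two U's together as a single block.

Treat the 2 copies of U as a single block. The multiset to arrange is then {UU, A, C, M, V}, 5 items in all.
All 5 items are distinct, so there are (5)! = 120 arrangements.

120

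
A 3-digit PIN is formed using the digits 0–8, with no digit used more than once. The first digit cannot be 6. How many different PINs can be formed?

448

The first digit has 9−1 = 8 choices (anything except 6).
The remaining 2 digits are filled from the other 8 symbols without repetition: 8 × 7 = 56.
Total: 8 × 56 = 448.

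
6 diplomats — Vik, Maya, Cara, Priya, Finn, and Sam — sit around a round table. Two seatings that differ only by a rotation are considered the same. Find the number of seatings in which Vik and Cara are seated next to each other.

48

Glue Vik and Cara into a block (2 internal orders). Seating 5 units around a circle gives (4)! arrangements.
So 2 × (4)! = 2 × 24 = 48.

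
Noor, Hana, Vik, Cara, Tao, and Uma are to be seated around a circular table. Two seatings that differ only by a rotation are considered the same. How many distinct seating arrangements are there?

Around a circle, 6 distinct people have 6!/6 = (5)! = 120 rotationally distinct seatings.

120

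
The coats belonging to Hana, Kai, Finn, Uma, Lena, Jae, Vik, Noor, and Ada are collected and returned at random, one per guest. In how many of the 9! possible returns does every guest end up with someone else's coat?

133496

This is the derangement count D_9: permutations of 9 items with no fixed point.
By inclusion–exclusion this is Σ_{j=0}^{9} (−1)^j C(9,j)·(9−j)!.
Computing: 362880 − 362880 + 181440 − 60480 + 15120 − 3024 + 504 − 72 + 9 − 1 = 133496.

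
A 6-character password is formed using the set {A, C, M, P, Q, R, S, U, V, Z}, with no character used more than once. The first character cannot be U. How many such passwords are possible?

The first character has 10−1 = 9 choices (anything except U).
The remaining 5 characters are filled from the other 9 symbols without repetition: 9 × 8 × 7 × 6 × 5 = 15120.
Total: 9 × 15120 = 136080.

136080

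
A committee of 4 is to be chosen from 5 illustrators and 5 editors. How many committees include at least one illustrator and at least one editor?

200

Total 4-person selections from all 10: C(10,4) = 210.
Subtract selections that omit an entire group: no illustrators → C(5,4) = 5; no editors → C(5,4) = 5.
Both groups omitted at once is impossible, so 210 − 10 = 200.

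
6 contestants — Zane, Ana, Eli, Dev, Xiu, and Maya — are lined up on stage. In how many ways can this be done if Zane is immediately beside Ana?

Glue Zane and Ana into one block (2 internal orders), leaving 5 units to arrange in a row.
So the count is 2·(5)! = 240.

240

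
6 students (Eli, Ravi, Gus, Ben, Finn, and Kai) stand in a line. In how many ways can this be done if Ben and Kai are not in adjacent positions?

480

Of the 6! = 720 arrangements, those with Ben and Kai adjacent number 2 × 5! = 240 (treat the pair as a block with 2 internal orders).
So 720 − 240 = 480 arrangements keep them apart.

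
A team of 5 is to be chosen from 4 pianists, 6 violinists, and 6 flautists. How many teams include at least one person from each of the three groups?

Unrestricted: C(16,5) = 4368 ways to pick any 5 of the 16.
Selections missing a whole group: no pianists → C(12,5) = 792; no violinists → C(10,5) = 252; no flautists → C(10,5) = 252.
Add back selections omitting two groups (i.e. drawn from a single group): C(4,5) + C(6,5) + C(6,5) = 12.
By inclusion–exclusion: 4368 − 1296 + 12 = 3084.

3084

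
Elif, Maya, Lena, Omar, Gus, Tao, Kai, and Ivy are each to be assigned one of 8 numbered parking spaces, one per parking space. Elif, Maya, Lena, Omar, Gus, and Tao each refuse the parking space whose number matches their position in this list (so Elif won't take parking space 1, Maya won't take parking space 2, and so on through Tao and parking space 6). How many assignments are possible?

Let Aᵢ (for 1 ≤ i ≤ 6) be the placements that put person i in their forbidden parking space. Any j of these fix j positions, leaving (8−j)! ways to fill the rest, and there are C(6,j) ways to pick which j.
By inclusion–exclusion, the number of valid placements is Σ_{j=0}^{6} (−1)^j C(6,j)·(8−j)!.
Computing: 40320 − 30240 + 10800 − 2400 + 360 − 36 + 2 = 18806.

18806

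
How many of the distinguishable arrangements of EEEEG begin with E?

Fix E in the first position and arrange the remaining 4 letters.
Those 4 letters have E appearing 3 times, giving (4)!/(3!) = 4.

4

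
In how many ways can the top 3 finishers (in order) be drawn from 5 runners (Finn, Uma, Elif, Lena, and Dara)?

There are 5 choices for 1st place, 4 for 2nd, and 3 for 3rd.
That gives 5 × 4 × 3 = 60.

60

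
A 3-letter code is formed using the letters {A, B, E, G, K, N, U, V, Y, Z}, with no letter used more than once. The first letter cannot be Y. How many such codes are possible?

The first letter has 10−1 = 9 choices (anything except Y).
The remaining 2 letters are filled from the other 9 symbols without repetition: 9 × 8 = 72.
Total: 9 × 72 = 648.

648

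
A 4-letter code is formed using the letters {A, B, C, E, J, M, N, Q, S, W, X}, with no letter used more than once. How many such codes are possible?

This is a permutation of 4 out of 11: P(11,4) = 11!/7!.
11 × 10 × 9 × 8 = 7920.

7920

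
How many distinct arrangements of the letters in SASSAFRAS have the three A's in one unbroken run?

Treat the 3 copies of A as a single block. The multiset to arrange is then {AAA, F, R, S, S, S, S}, 7 items in all.
That gives (7)!/(4!) = 210 arrangements.

210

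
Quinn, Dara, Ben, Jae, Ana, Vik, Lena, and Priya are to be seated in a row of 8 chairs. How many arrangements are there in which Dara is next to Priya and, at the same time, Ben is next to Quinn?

Treat {Dara,Priya} as one block (2 orders) and {Ben,Quinn} as another (2 orders).
That leaves 6 units to arrange: 2 × 2 × 6! = 4 × 720 = 2880.

2880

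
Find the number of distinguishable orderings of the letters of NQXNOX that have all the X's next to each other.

60

Treat the 2 copies of X as a single block. The multiset to arrange is then {XX, N, N, O, Q}, 5 items in all.
That gives (5)!/(2!) = 60 arrangements.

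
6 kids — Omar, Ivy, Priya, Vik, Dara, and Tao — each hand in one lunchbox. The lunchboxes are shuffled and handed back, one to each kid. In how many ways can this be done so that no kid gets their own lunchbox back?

265

Let Aᵢ be the assignments in which kid i gets their own lunchbox. We want the size of the complement of A₁∪…∪A_6.
By inclusion–exclusion this is Σ_{j=0}^{6} (−1)^j C(6,j)·(6−j)!.
Computing: 720 − 720 + 360 − 120 + 30 − 6 + 1 = 265.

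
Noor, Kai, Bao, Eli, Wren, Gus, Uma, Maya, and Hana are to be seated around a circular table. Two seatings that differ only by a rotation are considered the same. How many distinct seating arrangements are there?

40320

Fix one person's seat to break rotational symmetry; the remaining 8 people can be arranged in (8)! = 40320 ways.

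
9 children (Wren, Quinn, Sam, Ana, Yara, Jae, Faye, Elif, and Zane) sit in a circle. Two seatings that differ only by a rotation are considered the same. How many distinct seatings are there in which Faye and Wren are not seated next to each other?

Without the restriction there are (8)! = 40320 seatings.
Seatings with Faye beside Wren: treat them as a block with 2 internal orders, giving 2 × (7)! = 10080.
Subtracting, 40320 − 10080 = 30240.

30240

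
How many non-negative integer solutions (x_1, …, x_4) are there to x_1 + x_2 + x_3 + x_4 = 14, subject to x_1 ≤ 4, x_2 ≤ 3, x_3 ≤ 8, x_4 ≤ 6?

Ignoring the caps, the number of non-negative solutions to x_1+…+x_4 = 14 is C(17,3) = 680.
Subtract solutions that violate a single cap (substitute x_i' = x_i − (cap_i+1)): x_1 ≥ 5 gives C(12,3) = 220; x_2 ≥ 4 gives C(13,3) = 286; x_3 ≥ 9 gives C(8,3) = 56; x_4 ≥ 7 gives C(10,3) = 120. Together 682.
Add back pairs where two caps are both exceeded: 56 + 1 + 10 + 4 + 20 + 0 = 91.
By inclusion–exclusion the count is 680 − 682 + 91 = 89.

89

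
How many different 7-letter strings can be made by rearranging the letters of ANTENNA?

420

ANTENNA has 7 letters with A appearing twice and N appearing 3 times.
The number of distinct arrangements is 7!/(3!·2!) = 5040/12 = 420.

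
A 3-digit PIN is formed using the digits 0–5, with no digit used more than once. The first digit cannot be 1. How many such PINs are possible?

100

The first digit has 6−1 = 5 choices (anything except 1).
The remaining 2 digits are filled from the other 5 symbols without repetition: 5 × 4 = 20.
Total: 5 × 20 = 100.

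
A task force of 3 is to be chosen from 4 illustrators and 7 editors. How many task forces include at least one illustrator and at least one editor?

Total 3-person selections from all 11: C(11,3) = 165.
Selections missing a whole group: no illustrators → C(7,3) = 35; no editors → C(4,3) = 4.
Both groups omitted at once is impossible, so 165 − 39 = 126.

126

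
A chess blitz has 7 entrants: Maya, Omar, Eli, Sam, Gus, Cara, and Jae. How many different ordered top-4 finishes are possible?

This is an ordered selection of 4 from 7: P(7,4).
That gives 7 × 6 × 5 × 4 = 840.

840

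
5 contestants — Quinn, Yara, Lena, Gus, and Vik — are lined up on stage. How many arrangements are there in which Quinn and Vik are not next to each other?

72

Of the 5! = 120 arrangements, those with Quinn and Vik adjacent number 2 × 4! = 48 (treat the pair as a block with 2 internal orders).
Complementary counting: 120 − 48 = 72.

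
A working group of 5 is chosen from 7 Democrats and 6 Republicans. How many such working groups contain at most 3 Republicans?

1176

Split by how many Republicans are chosen (0 through 3).
Sum: C(6,0)·C(7,5) + C(6,1)·C(7,4) + C(6,2)·C(7,3) + C(6,3)·C(7,2) = 21 + 210 + 525 + 420 = 1176.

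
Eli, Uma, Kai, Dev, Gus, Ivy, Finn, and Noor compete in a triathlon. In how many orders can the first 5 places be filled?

This is an ordered selection of 5 from 8: P(8,5).
That gives 8 × 7 × 6 × 5 × 4 = 6720.

6720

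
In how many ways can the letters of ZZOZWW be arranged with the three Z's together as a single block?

12

Treat the 3 copies of Z as a single block. The multiset to arrange is then {ZZZ, O, W, W}, 4 items in all.
That gives (4)!/(2!) = 12 arrangements.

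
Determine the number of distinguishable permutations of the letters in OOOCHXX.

The 7 letters of OOOCHXX have repeats: O appearing 3 times and X appearing twice.
Dividing 7! = 5040 by 3!·2! = 12 for the repeated letters gives 420.

420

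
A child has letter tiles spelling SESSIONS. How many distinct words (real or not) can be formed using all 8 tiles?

1680

The 8 letters of SESSIONS have repeats: S appearing 4 times.
So there are 8! / (4!) = 1680 distinguishable arrangements.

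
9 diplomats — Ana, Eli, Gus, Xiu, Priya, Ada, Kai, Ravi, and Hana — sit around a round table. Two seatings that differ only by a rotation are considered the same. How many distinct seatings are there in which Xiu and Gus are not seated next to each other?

Without the restriction there are (8)! = 40320 seatings.
Those with Xiu next to Gus: fuse the pair into one unit and seat 8 units around a circle — 2·(7)! = 10080.
Subtracting, 40320 − 10080 = 30240.

30240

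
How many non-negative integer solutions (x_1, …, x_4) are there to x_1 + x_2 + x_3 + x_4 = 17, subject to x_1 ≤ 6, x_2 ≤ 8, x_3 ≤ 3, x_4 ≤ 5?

By stars and bars, unrestricted non-negative solutions to x_1+…+x_4 = 17 number C(17+3,3) = 1140.
Subtract solutions that violate a single cap (substitute x_i' = x_i − (cap_i+1)): x_1 ≥ 7 gives C(13,3) = 286; x_2 ≥ 9 gives C(11,3) = 165; x_3 ≥ 4 gives C(16,3) = 560; x_4 ≥ 6 gives C(14,3) = 364. Together 1375.
Add back pairs where two caps are both exceeded: 4 + 84 + 35 + 35 + 10 + 120 = 288.
Subtract triples: 0 + 0 + 1 + 0 = 1.
By inclusion–exclusion the count is 1140 − 1375 + 288 − 1 = 52.

52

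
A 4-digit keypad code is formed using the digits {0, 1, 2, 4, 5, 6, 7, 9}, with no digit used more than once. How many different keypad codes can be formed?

1680

With no repetition, fill the 4 digits in order: 8 choices, then 7, down to 5.
That product is 8 × 7 × 6 × 5 = 1680.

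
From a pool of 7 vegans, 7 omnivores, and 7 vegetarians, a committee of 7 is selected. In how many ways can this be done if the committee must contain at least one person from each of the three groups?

With no constraint there are C(21,7) = 116280 possible selections.
Subtract selections that omit an entire group: no vegans → C(14,7) = 3432; no omnivores → C(14,7) = 3432; no vegetarians → C(14,7) = 3432.
Add back selections omitting two groups (i.e. drawn from a single group): C(7,7) + C(7,7) + C(7,7) = 3.
By inclusion–exclusion: 116280 − 10296 + 3 = 105987.

105987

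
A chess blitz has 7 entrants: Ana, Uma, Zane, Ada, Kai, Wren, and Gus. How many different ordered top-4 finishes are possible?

There are 7 choices for 1st place, 6 for 2nd, and so on down to 4 for position 4.
That gives 7 × 6 × 5 × 4 = 840.

840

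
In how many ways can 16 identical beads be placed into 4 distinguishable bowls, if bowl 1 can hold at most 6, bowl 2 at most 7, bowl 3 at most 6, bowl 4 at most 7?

Without the upper bounds there are C(19,3) = 969 ways to split 16 among 4 bowls.
Subtract solutions that violate a single cap (substitute x_i' = x_i − (cap_i+1)): x_1 ≥ 7 gives C(12,3) = 220; x_2 ≥ 8 gives C(11,3) = 165; x_3 ≥ 7 gives C(12,3) = 220; x_4 ≥ 8 gives C(11,3) = 165. Together 770.
Add back pairs where two caps are both exceeded: 4 + 10 + 4 + 4 + 1 + 4 = 27.
By inclusion–exclusion the count is 969 − 770 + 27 = 226.

226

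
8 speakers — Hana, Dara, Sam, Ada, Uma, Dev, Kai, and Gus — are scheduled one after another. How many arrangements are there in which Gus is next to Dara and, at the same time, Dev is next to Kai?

2880

Treat {Gus,Dara} as one block (2 orders) and {Dev,Kai} as another (2 orders).
That leaves 6 units to arrange: 2 × 2 × 6! = 4 × 720 = 2880.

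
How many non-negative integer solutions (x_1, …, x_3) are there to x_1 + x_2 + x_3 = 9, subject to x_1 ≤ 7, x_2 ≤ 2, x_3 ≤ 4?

12

By stars and bars, unrestricted non-negative solutions to x_1+…+x_3 = 9 number C(9+2,2) = 55.
Subtract solutions that violate a single cap (substitute x_i' = x_i − (cap_i+1)): x_1 ≥ 8 gives C(3,2) = 3; x_2 ≥ 3 gives C(8,2) = 28; x_3 ≥ 5 gives C(6,2) = 15. Together 46.
Add back pairs where two caps are both exceeded: 0 + 0 + 3 = 3.
By inclusion–exclusion the count is 55 − 46 + 3 = 12.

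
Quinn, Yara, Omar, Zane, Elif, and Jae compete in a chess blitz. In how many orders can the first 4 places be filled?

360

This is an ordered selection of 4 from 6: P(6,4).
That gives 6 × 5 × 4 × 3 = 360.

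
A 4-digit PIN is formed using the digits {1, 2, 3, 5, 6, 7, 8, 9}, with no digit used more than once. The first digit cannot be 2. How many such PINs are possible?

The first digit has 8−1 = 7 choices (anything except 2).
The remaining 3 digits are filled from the other 7 symbols without repetition: 7 × 6 × 5 = 210.
Total: 7 × 210 = 1470.

1470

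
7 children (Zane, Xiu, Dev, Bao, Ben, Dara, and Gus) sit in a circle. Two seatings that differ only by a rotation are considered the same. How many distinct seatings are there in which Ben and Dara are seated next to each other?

Glue Ben and Dara into a block (2 internal orders). Seating 6 units around a circle gives (5)! arrangements.
So 2 × (5)! = 2 × 120 = 240.

240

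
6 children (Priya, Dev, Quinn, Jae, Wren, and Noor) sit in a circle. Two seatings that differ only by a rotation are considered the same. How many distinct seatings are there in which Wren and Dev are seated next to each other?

48

Treat {Wren, Dev} as one unit (2 internal orders) and seat the resulting 5 units around the table: (4)! circular arrangements.
So 2 × (4)! = 2 × 24 = 48.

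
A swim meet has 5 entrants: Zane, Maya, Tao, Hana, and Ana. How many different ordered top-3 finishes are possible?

60

This is an ordered selection of 3 from 5: P(5,3).
That gives 5 × 4 × 3 = 60.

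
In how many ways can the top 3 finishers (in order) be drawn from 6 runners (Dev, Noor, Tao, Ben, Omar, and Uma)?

There are 6 choices for 1st place, 5 for 2nd, and 4 for 3rd.
That gives 6 × 5 × 4 = 120.

120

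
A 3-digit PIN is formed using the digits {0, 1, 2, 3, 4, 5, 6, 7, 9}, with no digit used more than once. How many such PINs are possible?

504

With no repetition, fill the 3 digits in order: 9 choices, then 8, down to 7.
9 × 8 × 7 = 504.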